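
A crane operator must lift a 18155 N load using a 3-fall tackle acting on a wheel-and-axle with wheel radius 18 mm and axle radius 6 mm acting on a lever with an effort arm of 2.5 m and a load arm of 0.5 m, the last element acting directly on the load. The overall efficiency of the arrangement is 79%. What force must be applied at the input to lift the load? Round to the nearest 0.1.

510.7 N

Block-and-tackle MA = number of supporting rope parts = 3.
Wheel-and-axle MA = R/r = 18/6 = 3.
Lever MA = effort arm / load arm = 2.5/0.5 = 5.
Combined ideal MA = 3 × 3 × 5 = 45.
Actual MA = 45 × 0.79 = 35.55.
Effort = load / actual MA = 18155 / 35.55 = 510.69 N.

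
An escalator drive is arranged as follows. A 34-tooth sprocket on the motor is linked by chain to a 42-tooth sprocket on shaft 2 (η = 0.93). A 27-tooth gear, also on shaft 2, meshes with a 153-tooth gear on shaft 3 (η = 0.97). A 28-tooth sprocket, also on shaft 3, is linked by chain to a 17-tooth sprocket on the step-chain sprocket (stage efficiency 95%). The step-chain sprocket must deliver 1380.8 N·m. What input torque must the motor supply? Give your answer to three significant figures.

379 N·m

Overall ratio R = 1.2353 × 5.6667 × 0.60714 = 4.25; overall efficiency η = 0.93 × 0.97 × 0.95 = 0.8570.
Input torque = output torque / (R × η) = 1380.8 / (4.25 × 0.8570) = 379.11 N·m.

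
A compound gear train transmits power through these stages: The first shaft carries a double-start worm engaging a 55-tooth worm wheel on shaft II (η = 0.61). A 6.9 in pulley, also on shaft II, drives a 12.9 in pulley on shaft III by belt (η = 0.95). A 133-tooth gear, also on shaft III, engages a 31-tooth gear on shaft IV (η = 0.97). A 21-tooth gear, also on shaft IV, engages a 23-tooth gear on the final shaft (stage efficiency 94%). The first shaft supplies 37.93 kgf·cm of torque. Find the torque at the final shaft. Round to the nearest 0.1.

263.0 kgf·cm

Worm: ratio = 55/2 = 27.5; torque at shaft II = 37.93 × 27.5 × 0.61 = 636.28 kgf·cm.
Belt: ratio = 12.9/6.9 = 1.8696; torque at shaft III = 636.28 × 1.8696 × 0.95 = 1130.1 kgf·cm.
Gear mesh: ratio = 31/133 = 0.23308; torque at shaft IV = 1130.1 × 0.23308 × 0.97 = 255.5 kgf·cm.
Gear mesh: ratio = 23/21 = 1.0952; torque at the final shaft = 255.5 × 1.0952 × 0.94 = 263.04 kgf·cm.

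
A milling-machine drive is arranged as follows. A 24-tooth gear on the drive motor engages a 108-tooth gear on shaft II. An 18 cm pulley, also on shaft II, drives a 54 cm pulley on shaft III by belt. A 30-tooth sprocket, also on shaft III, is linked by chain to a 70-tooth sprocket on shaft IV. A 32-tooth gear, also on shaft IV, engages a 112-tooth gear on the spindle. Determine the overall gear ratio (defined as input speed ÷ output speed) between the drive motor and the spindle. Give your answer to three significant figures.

Each stage contributes driven/driver: gear mesh 108/24 = 4.5, belt 54/18 = 3, chain 70/30 = 2.3333, gear mesh 112/32 = 3.5.
Overall: 4.5 × 3 × 2.3333 × 3.5 = 110.25.

110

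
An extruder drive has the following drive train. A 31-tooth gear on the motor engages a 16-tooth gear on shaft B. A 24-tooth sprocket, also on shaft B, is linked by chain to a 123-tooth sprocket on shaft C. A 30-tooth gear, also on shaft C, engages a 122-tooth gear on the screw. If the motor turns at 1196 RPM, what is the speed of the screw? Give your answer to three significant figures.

the motor → shaft B (gear mesh, 16/31): 1196 ÷ 0.51613 = 2317.2 RPM
shaft B → shaft C (chain, 123/24): 2317.2 ÷ 5.125 = 452.15 RPM
shaft C → the screw (gear mesh, 122/30): 452.15 ÷ 4.0667 = 111.18 RPM

111 RPM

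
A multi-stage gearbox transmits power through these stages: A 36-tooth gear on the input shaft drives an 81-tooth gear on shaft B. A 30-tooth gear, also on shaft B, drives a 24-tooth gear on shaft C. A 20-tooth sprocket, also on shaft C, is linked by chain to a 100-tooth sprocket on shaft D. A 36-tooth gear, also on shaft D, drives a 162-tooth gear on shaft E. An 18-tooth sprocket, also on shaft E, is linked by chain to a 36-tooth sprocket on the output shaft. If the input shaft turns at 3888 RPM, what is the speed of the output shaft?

the input shaft → shaft B (gear mesh, 81/36): 3888 ÷ 2.25 = 1728 RPM
shaft B → shaft C (gear mesh, 24/30): 1728 ÷ 0.8 = 2160 RPM
shaft C → shaft D (chain, 100/20): 2160 ÷ 5 = 432 RPM
shaft D → shaft E (gear mesh, 162/36): 432 ÷ 4.5 = 96 RPM
shaft E → the output shaft (chain, 36/18): 96 ÷ 2 = 48 RPM

48 RPM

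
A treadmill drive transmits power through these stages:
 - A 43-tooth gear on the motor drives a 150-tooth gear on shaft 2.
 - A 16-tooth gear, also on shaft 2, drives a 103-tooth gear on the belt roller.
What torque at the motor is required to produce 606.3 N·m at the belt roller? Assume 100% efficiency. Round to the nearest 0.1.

27.0 N·m

Overall ratio R = 3.4884 × 6.4375 = 22.456.
Input torque = output torque / R = 606.3 / 22.456 = 26.999 N·m.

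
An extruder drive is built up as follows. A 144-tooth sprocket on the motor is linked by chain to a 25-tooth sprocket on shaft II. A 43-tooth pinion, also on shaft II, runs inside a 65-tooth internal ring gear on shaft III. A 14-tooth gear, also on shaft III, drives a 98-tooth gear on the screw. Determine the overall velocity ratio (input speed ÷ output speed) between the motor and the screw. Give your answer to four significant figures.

Each stage contributes driven/driver: chain 25/144 = 0.17361, internal gear 65/43 = 1.5116, gear mesh 98/14 = 7.
Overall: 0.17361 × 1.5116 × 7 = 1.837.

1.837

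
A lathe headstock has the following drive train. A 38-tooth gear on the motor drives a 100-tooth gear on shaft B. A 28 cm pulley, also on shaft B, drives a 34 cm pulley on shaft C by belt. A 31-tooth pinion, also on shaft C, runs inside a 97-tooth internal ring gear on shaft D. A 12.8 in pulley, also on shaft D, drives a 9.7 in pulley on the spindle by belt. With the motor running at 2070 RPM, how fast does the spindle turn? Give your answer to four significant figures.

the motor → shaft B (gear mesh, 100/38): 2070 ÷ 2.6316 = 786.6 RPM
shaft B → shaft C (belt, 34/28): 786.6 ÷ 1.2143 = 647.79 RPM
shaft C → shaft D (internal gear, 97/31): 647.79 ÷ 3.129 = 207.03 RPM
shaft D → the spindle (belt, 9.7/12.8): 207.03 ÷ 0.75781 = 273.19 RPM

273.2 RPM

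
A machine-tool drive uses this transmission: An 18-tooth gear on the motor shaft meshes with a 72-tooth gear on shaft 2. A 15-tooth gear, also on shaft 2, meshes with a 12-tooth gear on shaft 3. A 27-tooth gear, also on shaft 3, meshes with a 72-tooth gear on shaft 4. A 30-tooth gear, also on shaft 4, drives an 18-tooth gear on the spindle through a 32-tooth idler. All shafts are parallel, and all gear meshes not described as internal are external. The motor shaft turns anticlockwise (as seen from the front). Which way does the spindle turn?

clockwise

the motor shaft → shaft 2: external mesh, 1 reversal → CW.
shaft 2 → shaft 3: external mesh, 1 reversal → CCW.
shaft 3 → shaft 4: external mesh, 1 reversal → CW.
shaft 4 → the spindle: driver → idler → driven is 2 external meshes, 2 reversals → CW.
5 reversals in total — an odd number — so the spindle turns opposite to the motor shaft.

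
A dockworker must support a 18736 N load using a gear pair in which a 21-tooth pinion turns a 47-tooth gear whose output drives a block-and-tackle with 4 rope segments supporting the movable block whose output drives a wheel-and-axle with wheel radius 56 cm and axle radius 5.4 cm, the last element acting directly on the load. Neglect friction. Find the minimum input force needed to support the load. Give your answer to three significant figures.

202 N

Gear pair MA = 47/21 = 2.2381.
Block-and-tackle MA = number of supporting rope parts = 4.
Wheel-and-axle MA = R/r = 56/5.4 = 10.37.
Combined ideal MA = 2.2381 × 4 × 10.37 = 92.84.
Effort = load / MA = 18736 / 92.84 = 201.81 N.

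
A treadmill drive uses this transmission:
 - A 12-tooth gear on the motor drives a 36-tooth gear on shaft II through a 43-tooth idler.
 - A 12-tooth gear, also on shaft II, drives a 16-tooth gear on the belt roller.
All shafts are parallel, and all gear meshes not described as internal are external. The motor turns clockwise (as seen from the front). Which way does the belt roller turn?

the motor → shaft II: driver → idler → driven is 2 external meshes, 2 reversals → CW.
shaft II → the belt roller: external mesh, 1 reversal → CCW.
3 reversals in total — an odd number — so the belt roller turns opposite to the motor.

anticlockwise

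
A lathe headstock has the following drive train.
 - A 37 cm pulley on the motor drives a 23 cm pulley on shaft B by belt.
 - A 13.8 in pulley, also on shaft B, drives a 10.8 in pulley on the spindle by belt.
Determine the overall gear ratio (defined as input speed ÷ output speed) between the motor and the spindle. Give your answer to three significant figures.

Each stage contributes driven/driver: belt 23/37 = 0.62162, belt 10.8/13.8 = 0.78261.
Overall: 0.62162 × 0.78261 = 0.48649.

0.486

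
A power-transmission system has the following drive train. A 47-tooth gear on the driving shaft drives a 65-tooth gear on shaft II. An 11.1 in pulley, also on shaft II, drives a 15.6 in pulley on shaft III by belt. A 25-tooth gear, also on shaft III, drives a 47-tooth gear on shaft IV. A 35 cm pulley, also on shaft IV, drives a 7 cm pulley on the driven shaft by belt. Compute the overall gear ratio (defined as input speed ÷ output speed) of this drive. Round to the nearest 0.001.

0.731

Each stage contributes driven/driver: gear mesh 65/47 = 1.383, belt 15.6/11.1 = 1.4054, gear mesh 47/25 = 1.88, belt 7/35 = 0.2.
Overall: 1.383 × 1.4054 × 1.88 × 0.2 = 0.73081.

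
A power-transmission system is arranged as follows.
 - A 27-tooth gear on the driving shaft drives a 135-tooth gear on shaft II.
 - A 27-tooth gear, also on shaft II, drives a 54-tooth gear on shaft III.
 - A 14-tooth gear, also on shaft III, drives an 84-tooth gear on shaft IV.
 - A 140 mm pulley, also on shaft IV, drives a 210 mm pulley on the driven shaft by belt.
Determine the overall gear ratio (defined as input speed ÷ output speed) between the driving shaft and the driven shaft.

Each stage contributes driven/driver: gear mesh 135/27 = 5, gear mesh 54/27 = 2, gear mesh 84/14 = 6, belt 210/140 = 1.5.
Overall: 5 × 2 × 6 × 1.5 = 90.

90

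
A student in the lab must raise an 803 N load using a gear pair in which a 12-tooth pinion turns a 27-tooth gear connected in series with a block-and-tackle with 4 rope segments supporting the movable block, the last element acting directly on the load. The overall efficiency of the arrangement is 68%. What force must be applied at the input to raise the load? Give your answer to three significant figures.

131 N

Gear pair MA = 27/12 = 2.25.
Block-and-tackle MA = number of supporting rope parts = 4.
Combined ideal MA = 2.25 × 4 = 9.
Actual MA = 9 × 0.68 = 6.12.
Effort = load / actual MA = 803 / 6.12 = 131.21 N.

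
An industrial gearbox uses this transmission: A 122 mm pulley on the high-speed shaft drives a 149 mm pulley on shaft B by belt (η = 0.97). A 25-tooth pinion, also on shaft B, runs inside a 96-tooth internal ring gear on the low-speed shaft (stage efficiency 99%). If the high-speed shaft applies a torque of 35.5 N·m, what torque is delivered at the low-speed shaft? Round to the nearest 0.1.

159.9 N·m

Belt: ratio = 149/122 = 1.2213; torque at shaft B = 35.5 × 1.2213 × 0.97 = 42.056 N·m.
Internal gear: ratio = 96/25 = 3.84; torque at the low-speed shaft = 42.056 × 3.84 × 0.99 = 159.88 N·m.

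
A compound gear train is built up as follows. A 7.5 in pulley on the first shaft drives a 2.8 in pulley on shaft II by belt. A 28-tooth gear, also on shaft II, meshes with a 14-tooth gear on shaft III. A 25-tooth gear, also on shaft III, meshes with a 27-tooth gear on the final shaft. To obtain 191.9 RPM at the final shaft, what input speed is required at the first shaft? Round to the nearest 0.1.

38.7 RPM

Overall ratio R = 0.37333 × 0.5 × 1.08 = 0.2016.
Required input speed = output speed × R = 191.9 × 0.2016 = 38.687 RPM.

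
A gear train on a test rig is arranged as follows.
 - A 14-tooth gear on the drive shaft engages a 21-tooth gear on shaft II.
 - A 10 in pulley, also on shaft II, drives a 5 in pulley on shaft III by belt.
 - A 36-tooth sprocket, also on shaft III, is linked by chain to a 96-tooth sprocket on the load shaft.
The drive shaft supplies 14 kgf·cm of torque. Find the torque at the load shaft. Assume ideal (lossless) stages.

28 kgf·cm

After the gear mesh (21/14): 14 × 1.5 = 21 kgf·cm
After the belt (5/10): 21 × 0.5 = 10.5 kgf·cm
After the chain (96/36): 10.5 × 2.6667 = 28 kgf·cm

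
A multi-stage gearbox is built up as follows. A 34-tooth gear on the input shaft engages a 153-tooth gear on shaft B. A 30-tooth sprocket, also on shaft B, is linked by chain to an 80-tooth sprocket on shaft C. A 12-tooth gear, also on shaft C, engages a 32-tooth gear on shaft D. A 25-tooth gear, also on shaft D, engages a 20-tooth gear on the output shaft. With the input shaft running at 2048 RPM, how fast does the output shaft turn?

80 RPM

Gear mesh: ratio = 153/34 = 4.5, so shaft B turns at 2048 / 4.5 = 455.11 RPM.
Chain: ratio = 80/30 = 2.6667, so shaft C turns at 455.11 / 2.6667 = 170.67 RPM.
Gear mesh: ratio = 32/12 = 2.6667, so shaft D turns at 170.67 / 2.6667 = 64 RPM.
Gear mesh: ratio = 20/25 = 0.8, so the output shaft turns at 64 / 0.8 = 80 RPM.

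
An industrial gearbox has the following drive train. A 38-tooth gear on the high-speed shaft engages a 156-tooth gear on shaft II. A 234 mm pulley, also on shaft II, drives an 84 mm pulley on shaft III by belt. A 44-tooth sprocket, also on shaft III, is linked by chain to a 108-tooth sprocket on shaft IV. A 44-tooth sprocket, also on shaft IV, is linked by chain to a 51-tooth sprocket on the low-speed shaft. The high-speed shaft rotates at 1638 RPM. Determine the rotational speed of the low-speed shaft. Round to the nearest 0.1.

gear mesh 156/38 = 4.1053 → 1638/4.1053 = 399 RPM
belt 84/234 = 0.35897 → 399/0.35897 = 1111.5 RPM
chain 108/44 = 2.4545 → 1111.5/2.4545 = 452.83 RPM
chain 51/44 = 1.1591 → 452.83/1.1591 = 390.68 RPM

390.7 RPM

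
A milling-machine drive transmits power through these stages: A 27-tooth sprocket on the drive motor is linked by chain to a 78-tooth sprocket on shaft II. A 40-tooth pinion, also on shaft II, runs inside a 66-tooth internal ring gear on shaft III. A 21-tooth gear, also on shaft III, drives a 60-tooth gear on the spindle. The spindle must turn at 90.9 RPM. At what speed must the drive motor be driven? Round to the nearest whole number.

1238 RPM

Overall ratio R = 2.8889 × 1.65 × 2.8571 = 13.619.
Required input speed = output speed × R = 90.9 × 13.619 = 1238 RPM.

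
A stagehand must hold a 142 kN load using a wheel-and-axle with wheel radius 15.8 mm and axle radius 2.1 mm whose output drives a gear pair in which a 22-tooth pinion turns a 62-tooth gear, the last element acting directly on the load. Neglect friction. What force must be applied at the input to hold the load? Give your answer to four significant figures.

6.697 kN

Wheel-and-axle MA = R/r = 15.8/2.1 = 7.5238.
Gear pair MA = 62/22 = 2.8182.
Combined ideal MA = 7.5238 × 2.8182 = 21.203.
Effort = load / MA = 142 / 21.203 = 6.697 kN.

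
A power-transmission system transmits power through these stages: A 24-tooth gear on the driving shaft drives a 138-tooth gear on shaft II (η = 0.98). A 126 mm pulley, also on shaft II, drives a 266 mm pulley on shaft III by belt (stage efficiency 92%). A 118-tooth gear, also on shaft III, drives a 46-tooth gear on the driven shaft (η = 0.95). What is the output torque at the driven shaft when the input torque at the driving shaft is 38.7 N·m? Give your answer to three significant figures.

157 N·m

gear mesh 138/24 = 5.75 → τ = 38.7·5.75·0.98 = 218.07 N·m
belt 266/126 = 2.1111 → τ = 218.07·2.1111·0.92 = 423.55 N·m
gear mesh 46/118 = 0.38983 → τ = 423.55·0.38983·0.95 = 156.86 N·m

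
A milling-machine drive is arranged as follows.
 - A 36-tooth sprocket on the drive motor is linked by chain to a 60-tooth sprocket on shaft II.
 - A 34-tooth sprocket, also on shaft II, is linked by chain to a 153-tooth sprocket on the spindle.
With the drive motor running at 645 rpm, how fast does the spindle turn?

the drive motor → shaft II (chain, 60/36): 645 ÷ 1.6667 = 387 rpm
shaft II → the spindle (chain, 153/34): 387 ÷ 4.5 = 86 rpm

86 rpm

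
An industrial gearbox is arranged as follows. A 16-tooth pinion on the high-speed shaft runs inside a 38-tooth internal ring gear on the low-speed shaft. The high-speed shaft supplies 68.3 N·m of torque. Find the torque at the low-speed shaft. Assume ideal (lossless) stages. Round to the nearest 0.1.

162.2 N·m

Internal gear: ratio = 38/16 = 2.375; torque at the low-speed shaft = 68.3 × 2.375 = 162.21 N·m.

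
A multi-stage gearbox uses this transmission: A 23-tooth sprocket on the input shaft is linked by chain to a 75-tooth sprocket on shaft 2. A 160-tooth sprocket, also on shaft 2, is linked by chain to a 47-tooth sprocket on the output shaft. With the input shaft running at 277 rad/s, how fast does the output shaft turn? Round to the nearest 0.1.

chain 75/23 = 3.2609 → 277/3.2609 = 84.947 rad/s
chain 47/160 = 0.29375 → 84.947/0.29375 = 289.18 rad/s

289.2 rad/s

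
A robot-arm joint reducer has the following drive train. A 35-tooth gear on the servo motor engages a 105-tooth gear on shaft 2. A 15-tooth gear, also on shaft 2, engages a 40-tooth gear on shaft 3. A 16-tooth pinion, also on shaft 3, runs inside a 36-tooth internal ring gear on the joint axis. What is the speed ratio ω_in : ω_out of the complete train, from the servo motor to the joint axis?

Each stage contributes driven/driver: gear mesh 105/35 = 3, gear mesh 40/15 = 2.6667, internal gear 36/16 = 2.25.
Overall: 3 × 2.6667 × 2.25 = 18.

18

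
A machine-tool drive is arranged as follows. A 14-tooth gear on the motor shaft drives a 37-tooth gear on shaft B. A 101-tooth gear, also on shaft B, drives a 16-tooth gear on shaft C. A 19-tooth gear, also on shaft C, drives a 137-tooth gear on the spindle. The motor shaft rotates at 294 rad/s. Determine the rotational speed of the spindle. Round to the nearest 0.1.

97.4 rad/s

the motor shaft → shaft B (gear mesh, 37/14): 294 ÷ 2.6429 = 111.24 rad/s
shaft B → shaft C (gear mesh, 16/101): 111.24 ÷ 0.15842 = 702.22 rad/s
shaft C → the spindle (gear mesh, 137/19): 702.22 ÷ 7.2105 = 97.389 rad/s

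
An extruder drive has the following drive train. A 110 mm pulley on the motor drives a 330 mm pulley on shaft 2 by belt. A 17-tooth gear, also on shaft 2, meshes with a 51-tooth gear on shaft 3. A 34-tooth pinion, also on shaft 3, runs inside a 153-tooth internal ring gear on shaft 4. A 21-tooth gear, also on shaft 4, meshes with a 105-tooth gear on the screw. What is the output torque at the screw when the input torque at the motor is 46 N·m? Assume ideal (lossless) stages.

After the belt (330/110): 46 × 3 = 138 N·m
After the gear mesh (51/17): 138 × 3 = 414 N·m
After the internal gear (153/34): 414 × 4.5 = 1863 N·m
After the gear mesh (105/21): 1863 × 5 = 9315 N·m

9315 N·m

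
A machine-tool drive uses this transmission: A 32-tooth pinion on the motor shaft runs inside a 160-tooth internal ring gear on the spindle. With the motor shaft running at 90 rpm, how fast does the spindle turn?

Internal gear: ratio = 160/32 = 5, so the spindle turns at 90 / 5 = 18 rpm.

18 rpm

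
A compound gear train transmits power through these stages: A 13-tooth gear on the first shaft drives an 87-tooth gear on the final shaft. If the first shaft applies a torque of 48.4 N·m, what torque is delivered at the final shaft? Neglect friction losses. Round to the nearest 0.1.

323.9 N·m

Gear mesh: ratio = 87/13 = 6.6923; torque at the final shaft = 48.4 × 6.6923 = 323.91 N·m.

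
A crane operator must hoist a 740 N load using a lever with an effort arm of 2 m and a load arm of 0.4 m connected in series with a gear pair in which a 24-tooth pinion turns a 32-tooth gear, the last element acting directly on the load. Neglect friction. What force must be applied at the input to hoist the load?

Lever MA = effort arm / load arm = 2/0.4 = 5.
Gear pair MA = 32/24 = 1.3333.
Combined ideal MA = 5 × 1.3333 = 6.6667.
Effort = load / MA = 740 / 6.6667 = 111 N.

111 N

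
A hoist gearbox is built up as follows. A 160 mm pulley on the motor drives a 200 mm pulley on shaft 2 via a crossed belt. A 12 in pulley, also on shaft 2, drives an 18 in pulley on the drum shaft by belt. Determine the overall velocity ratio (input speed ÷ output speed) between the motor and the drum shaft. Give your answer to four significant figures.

1.875

Each stage contributes driven/driver: belt 200/160 = 1.25, belt 18/12 = 1.5.
Overall: 1.25 × 1.5 = 1.875.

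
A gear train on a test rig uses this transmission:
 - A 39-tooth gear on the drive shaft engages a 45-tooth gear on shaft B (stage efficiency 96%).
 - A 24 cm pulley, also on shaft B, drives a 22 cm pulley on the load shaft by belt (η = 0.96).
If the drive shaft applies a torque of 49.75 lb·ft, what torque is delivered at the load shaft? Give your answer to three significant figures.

48.5 lb·ft

Gear mesh: ratio = 45/39 = 1.1538; torque at shaft B = 49.75 × 1.1538 × 0.96 = 55.108 lb·ft.
Belt: ratio = 22/24 = 0.91667; torque at the load shaft = 55.108 × 0.91667 × 0.96 = 48.495 lb·ft.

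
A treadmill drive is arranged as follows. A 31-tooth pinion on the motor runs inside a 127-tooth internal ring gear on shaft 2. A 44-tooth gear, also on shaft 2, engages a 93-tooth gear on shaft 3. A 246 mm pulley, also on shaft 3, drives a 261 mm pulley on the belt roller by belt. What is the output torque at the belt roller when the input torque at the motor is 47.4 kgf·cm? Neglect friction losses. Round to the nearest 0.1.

435.5 kgf·cm

Internal gear: ratio = 127/31 = 4.0968; torque at shaft 2 = 47.4 × 4.0968 = 194.19 kgf·cm.
Gear mesh: ratio = 93/44 = 2.1136; torque at shaft 3 = 194.19 × 2.1136 = 410.44 kgf·cm.
Belt: ratio = 261/246 = 1.061; torque at the belt roller = 410.44 × 1.061 = 435.47 kgf·cm.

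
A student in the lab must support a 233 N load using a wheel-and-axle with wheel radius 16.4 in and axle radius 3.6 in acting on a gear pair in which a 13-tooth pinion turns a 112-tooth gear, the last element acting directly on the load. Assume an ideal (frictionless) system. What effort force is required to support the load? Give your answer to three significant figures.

5.94 N

Wheel-and-axle MA = R/r = 16.4/3.6 = 4.5556.
Gear pair MA = 112/13 = 8.6154.
Combined ideal MA = 4.5556 × 8.6154 = 39.248.
Effort = load / MA = 233 / 39.248 = 5.9366 N.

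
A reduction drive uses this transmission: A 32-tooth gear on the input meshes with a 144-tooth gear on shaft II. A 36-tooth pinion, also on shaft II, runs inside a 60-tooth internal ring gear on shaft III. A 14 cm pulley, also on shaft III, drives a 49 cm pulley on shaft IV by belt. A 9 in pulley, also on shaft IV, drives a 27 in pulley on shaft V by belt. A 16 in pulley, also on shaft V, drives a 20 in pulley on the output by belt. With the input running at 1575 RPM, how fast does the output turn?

16 RPM

gear mesh 144/32 = 4.5 → 1575/4.5 = 350 RPM
internal gear 60/36 = 1.6667 → 350/1.6667 = 210 RPM
belt 49/14 = 3.5 → 210/3.5 = 60 RPM
belt 27/9 = 3 → 60/3 = 20 RPM
belt 20/16 = 1.25 → 20/1.25 = 16 RPM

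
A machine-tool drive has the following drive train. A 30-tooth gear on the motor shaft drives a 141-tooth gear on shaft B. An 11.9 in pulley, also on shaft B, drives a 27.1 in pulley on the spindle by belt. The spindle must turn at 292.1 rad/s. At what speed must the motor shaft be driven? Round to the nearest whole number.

3126 rad/s

Overall ratio R = 4.7 × 2.2773 = 10.703.
Required input speed = output speed × R = 292.1 × 10.703 = 3126.5 rad/s.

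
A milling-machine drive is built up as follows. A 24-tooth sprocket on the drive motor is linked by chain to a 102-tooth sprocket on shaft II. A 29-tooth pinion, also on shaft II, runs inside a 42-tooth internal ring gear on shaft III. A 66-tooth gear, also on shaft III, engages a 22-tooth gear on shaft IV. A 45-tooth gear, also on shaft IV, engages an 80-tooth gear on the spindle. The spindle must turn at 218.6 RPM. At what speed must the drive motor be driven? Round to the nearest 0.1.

Overall ratio R = 4.25 × 1.4483 × 0.33333 × 1.7778 = 3.6475.
Required input speed = output speed × R = 218.6 × 3.6475 = 797.35 RPM.

797.3 RPM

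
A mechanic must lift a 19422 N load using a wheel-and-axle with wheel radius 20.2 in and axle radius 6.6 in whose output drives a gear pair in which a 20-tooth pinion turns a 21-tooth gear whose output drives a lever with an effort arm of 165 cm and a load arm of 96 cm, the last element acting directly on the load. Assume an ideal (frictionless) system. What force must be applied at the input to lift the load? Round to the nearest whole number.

Wheel-and-axle MA = R/r = 20.2/6.6 = 3.0606.
Gear pair MA = 21/20 = 1.05.
Lever MA = effort arm / load arm = 165/96 = 1.7188.
Combined ideal MA = 3.0606 × 1.05 × 1.7188 = 5.5234.
Effort = load / MA = 19422 / 5.5234 = 3516.3 N.

3516 N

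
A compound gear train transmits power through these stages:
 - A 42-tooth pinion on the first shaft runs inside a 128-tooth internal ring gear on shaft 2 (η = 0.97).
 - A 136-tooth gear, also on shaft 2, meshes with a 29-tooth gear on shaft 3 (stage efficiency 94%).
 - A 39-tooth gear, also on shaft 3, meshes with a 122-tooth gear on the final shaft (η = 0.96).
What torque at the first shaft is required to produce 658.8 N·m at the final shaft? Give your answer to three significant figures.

370 N·m

Overall ratio R = 3.0476 × 0.21324 × 3.1282 = 2.0329; overall efficiency η = 0.97 × 0.94 × 0.96 = 0.8753.
Input torque = output torque / (R × η) = 658.8 / (2.0329 × 0.8753) = 370.23 N·m.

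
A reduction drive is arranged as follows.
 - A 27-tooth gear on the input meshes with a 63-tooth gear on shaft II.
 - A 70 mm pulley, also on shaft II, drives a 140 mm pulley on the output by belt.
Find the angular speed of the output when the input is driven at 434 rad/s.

93 rad/s

Gear mesh: ratio = 63/27 = 2.3333, so shaft II turns at 434 / 2.3333 = 186 rad/s.
Belt: ratio = 140/70 = 2, so the output turns at 186 / 2 = 93 rad/s.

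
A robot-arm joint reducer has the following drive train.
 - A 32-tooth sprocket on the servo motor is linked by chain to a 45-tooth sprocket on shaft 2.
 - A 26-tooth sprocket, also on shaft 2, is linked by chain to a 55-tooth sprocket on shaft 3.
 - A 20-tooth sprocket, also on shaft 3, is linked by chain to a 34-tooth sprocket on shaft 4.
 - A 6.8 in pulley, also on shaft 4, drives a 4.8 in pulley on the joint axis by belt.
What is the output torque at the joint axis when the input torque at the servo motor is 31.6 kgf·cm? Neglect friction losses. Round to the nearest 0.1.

112.8 kgf·cm

After the chain (45/32): 31.6 × 1.4062 = 44.438 kgf·cm
After the chain (55/26): 44.438 × 2.1154 = 94.002 kgf·cm
After the chain (34/20): 94.002 × 1.7 = 159.8 kgf·cm
After the belt (4.8/6.8): 159.8 × 0.70588 = 112.8 kgf·cm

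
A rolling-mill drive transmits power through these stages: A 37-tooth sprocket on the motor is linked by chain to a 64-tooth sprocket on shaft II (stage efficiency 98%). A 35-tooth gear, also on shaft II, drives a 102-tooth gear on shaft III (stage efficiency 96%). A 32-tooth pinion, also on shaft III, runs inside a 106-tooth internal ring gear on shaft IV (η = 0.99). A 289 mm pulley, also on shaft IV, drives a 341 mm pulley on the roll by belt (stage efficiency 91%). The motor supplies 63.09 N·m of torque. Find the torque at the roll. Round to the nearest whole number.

After the chain (64/37): 63.09 × 1.7297 × 0.98 = 106.95 N·m
After the gear mesh (102/35): 106.95 × 2.9143 × 0.96 = 299.2 N·m
After the internal gear (106/32): 299.2 × 3.3125 × 0.99 = 981.2 N·m
After the belt (341/289): 981.2 × 1.1799 × 0.91 = 1053.6 N·m

1054 N·m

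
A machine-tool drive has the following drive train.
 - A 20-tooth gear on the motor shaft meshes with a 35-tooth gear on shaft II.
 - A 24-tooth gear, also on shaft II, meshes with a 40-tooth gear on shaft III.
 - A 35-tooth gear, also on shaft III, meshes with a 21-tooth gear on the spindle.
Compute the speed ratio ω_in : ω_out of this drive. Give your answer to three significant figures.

1.75

Each stage contributes driven/driver: gear mesh 35/20 = 1.75, gear mesh 40/24 = 1.6667, gear mesh 21/35 = 0.6.
Overall: 1.75 × 1.6667 × 0.6 = 1.75.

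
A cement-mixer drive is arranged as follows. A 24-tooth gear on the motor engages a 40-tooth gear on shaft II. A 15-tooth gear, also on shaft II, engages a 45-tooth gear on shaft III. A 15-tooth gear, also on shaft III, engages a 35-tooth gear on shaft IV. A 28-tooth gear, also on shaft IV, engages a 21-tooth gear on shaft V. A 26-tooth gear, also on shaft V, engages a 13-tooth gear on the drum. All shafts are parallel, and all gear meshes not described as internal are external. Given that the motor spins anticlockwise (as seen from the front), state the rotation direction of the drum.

clockwise

the motor → shaft II: external mesh, 1 reversal → CW.
shaft II → shaft III: external mesh, 1 reversal → CCW.
shaft III → shaft IV: external mesh, 1 reversal → CW.
shaft IV → shaft V: external mesh, 1 reversal → CCW.
shaft V → the drum: external mesh, 1 reversal → CW.
5 reversals in total — an odd number — so the drum turns opposite to the motor.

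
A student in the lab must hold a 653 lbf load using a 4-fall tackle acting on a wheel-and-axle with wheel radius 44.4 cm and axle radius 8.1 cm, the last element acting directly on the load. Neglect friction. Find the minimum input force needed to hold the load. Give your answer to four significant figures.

29.78 lbf

Block-and-tackle MA = number of supporting rope parts = 4.
Wheel-and-axle MA = R/r = 44.4/8.1 = 5.4815.
Combined ideal MA = 4 × 5.4815 = 21.926.
Effort = load / MA = 653 / 21.926 = 29.782 lbf.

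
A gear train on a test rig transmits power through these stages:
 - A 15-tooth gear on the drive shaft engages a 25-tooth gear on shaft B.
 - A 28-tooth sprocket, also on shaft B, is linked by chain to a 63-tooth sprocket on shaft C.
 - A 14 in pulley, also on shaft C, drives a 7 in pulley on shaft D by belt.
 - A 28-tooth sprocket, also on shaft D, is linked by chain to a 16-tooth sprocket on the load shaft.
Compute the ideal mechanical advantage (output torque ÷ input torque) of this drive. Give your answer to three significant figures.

1.07

Each stage contributes driven/driver: gear mesh 25/15 = 1.6667, chain 63/28 = 2.25, belt 7/14 = 0.5, chain 16/28 = 0.57143.
Overall: 1.6667 × 2.25 × 0.5 × 0.57143 = 1.0714.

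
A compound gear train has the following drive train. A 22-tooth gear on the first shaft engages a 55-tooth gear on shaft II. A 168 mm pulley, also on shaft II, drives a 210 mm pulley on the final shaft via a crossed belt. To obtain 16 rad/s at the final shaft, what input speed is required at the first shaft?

50 rad/s

Overall ratio R = 2.5 × 1.25 = 3.125.
Required input speed = output speed × R = 16 × 3.125 = 50 rad/s.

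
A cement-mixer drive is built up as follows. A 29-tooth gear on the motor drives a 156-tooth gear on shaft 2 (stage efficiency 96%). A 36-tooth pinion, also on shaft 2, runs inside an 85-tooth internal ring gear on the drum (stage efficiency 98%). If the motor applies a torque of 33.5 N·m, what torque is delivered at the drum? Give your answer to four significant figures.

gear mesh 156/29 = 5.3793 → τ = 33.5·5.3793·0.96 = 173 N·m
internal gear 85/36 = 2.3611 → τ = 173·2.3611·0.98 = 400.3 N·m

400.3 N·m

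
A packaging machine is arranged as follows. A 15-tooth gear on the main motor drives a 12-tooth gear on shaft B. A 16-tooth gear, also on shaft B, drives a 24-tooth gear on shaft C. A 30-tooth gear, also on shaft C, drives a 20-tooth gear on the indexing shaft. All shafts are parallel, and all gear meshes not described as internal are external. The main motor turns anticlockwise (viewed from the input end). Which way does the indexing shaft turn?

clockwise

the main motor → shaft B: external mesh, 1 reversal → CW.
shaft B → shaft C: external mesh, 1 reversal → CCW.
shaft C → the indexing shaft: external mesh, 1 reversal → CW.
3 reversals in total — an odd number — so the indexing shaft turns opposite to the main motor.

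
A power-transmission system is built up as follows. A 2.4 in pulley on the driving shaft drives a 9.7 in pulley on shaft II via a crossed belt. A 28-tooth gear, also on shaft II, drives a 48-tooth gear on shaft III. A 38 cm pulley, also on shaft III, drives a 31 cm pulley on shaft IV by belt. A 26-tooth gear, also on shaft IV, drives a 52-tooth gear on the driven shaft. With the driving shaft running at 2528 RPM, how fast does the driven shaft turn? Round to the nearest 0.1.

223.6 RPM

belt 9.7/2.4 = 4.0417 → 2528/4.0417 = 625.48 RPM
gear mesh 48/28 = 1.7143 → 625.48/1.7143 = 364.87 RPM
belt 31/38 = 0.81579 → 364.87/0.81579 = 447.26 RPM
gear mesh 52/26 = 2 → 447.26/2 = 223.63 RPM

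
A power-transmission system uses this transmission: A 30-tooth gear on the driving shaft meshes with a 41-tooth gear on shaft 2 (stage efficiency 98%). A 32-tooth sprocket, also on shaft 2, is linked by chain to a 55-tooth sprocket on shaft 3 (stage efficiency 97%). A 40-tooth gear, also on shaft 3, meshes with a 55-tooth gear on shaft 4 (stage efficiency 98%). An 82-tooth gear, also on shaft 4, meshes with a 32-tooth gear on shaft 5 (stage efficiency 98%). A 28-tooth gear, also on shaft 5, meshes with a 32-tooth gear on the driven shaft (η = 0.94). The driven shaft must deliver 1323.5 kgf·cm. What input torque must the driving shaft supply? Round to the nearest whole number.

1071 kgf·cm

Overall ratio R = 1.3667 × 1.7188 × 1.375 × 0.39024 × 1.1429 = 1.4405; overall efficiency η = 0.98 × 0.97 × 0.98 × 0.98 × 0.94 = 0.8582.
Input torque = output torque / (R × η) = 1323.5 / (1.4405 × 0.8582) = 1070.6 kgf·cm.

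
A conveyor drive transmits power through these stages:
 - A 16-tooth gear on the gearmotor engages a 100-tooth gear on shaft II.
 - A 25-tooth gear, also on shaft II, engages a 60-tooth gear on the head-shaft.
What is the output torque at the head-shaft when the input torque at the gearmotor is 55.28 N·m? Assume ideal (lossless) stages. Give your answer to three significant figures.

829 N·m

Gear mesh: ratio = 100/16 = 6.25; torque at shaft II = 55.28 × 6.25 = 345.5 N·m.
Gear mesh: ratio = 60/25 = 2.4; torque at the head-shaft = 345.5 × 2.4 = 829.2 N·m.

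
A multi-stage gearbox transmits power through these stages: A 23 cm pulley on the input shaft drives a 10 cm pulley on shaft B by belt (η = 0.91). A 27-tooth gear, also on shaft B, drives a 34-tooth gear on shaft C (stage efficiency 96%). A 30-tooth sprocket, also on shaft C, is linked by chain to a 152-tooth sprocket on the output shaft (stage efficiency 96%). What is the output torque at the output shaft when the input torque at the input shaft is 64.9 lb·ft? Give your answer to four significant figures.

151.0 lb·ft

Belt: ratio = 10/23 = 0.43478; torque at shaft B = 64.9 × 0.43478 × 0.91 = 25.678 lb·ft.
Gear mesh: ratio = 34/27 = 1.2593; torque at shaft C = 25.678 × 1.2593 × 0.96 = 31.042 lb·ft.
Chain: ratio = 152/30 = 5.0667; torque at the output shaft = 31.042 × 5.0667 × 0.96 = 150.99 lb·ft.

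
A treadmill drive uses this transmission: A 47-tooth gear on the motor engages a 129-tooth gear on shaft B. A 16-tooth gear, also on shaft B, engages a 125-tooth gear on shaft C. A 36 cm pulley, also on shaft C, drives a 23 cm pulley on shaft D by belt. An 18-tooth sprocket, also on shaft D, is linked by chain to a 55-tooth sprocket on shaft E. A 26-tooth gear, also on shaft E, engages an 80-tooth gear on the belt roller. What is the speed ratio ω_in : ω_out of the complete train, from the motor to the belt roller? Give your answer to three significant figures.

Each stage contributes driven/driver: gear mesh 129/47 = 2.7447, gear mesh 125/16 = 7.8125, belt 23/36 = 0.63889, chain 55/18 = 3.0556, gear mesh 80/26 = 3.0769.
Overall: 2.7447 × 7.8125 × 0.63889 × 3.0556 × 3.0769 = 128.8.

129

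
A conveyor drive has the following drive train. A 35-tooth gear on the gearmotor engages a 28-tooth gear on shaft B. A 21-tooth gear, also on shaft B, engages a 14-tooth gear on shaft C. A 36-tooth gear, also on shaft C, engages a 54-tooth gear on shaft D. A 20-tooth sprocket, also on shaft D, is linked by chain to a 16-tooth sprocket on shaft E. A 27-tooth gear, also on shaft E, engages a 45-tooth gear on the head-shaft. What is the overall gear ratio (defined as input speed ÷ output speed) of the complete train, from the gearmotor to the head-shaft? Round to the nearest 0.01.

1.07

Each stage contributes driven/driver: gear mesh 28/35 = 0.8, gear mesh 14/21 = 0.66667, gear mesh 54/36 = 1.5, chain 16/20 = 0.8, gear mesh 45/27 = 1.6667.
Overall: 0.8 × 0.66667 × 1.5 × 0.8 × 1.6667 = 1.0667.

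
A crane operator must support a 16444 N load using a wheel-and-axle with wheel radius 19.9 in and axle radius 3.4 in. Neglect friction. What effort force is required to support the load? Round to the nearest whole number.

2810 N

Wheel-and-axle MA = R/r = 19.9/3.4 = 5.8529.
Effort = load / MA = 16444 / 5.8529 = 2809.5 N.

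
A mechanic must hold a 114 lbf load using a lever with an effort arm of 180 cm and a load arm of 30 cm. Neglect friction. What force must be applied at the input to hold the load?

19 lbf

Lever MA = effort arm / load arm = 180/30 = 6.
Effort = load / MA = 114 / 6 = 19 lbf.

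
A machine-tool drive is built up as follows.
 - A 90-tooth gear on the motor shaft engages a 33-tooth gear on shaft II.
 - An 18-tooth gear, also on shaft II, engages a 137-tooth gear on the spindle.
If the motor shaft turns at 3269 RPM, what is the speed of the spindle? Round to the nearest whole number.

gear mesh 33/90 = 0.36667 → 3269/0.36667 = 8915.5 RPM
gear mesh 137/18 = 7.6111 → 8915.5/7.6111 = 1171.4 RPM

1171 RPM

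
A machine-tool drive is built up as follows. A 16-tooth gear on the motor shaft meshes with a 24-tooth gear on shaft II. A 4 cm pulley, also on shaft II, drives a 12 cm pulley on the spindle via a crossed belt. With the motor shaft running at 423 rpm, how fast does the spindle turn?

gear mesh 24/16 = 1.5 → 423/1.5 = 282 rpm
belt 12/4 = 3 → 282/3 = 94 rpm

94 rpm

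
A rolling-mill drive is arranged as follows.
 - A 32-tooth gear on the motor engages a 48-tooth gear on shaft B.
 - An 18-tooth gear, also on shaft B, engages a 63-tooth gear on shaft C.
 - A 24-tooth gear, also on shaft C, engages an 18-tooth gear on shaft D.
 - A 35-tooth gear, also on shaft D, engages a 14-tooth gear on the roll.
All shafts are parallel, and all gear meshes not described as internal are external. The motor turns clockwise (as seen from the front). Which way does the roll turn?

the motor → shaft B: external mesh, 1 reversal → CCW.
shaft B → shaft C: external mesh, 1 reversal → CW.
shaft C → shaft D: external mesh, 1 reversal → CCW.
shaft D → the roll: external mesh, 1 reversal → CW.
4 reversals in total — an even number — so the roll turns the same way as the motor.

clockwise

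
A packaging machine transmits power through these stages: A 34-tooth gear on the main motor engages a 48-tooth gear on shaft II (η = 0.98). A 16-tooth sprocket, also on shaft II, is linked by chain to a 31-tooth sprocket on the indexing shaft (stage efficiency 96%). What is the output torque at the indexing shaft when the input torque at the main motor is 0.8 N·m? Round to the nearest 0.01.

Gear mesh: ratio = 48/34 = 1.4118; torque at shaft II = 0.8 × 1.4118 × 0.98 = 1.1068 N·m.
Chain: ratio = 31/16 = 1.9375; torque at the indexing shaft = 1.1068 × 1.9375 × 0.96 = 2.0587 N·m.

2.06 N·m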